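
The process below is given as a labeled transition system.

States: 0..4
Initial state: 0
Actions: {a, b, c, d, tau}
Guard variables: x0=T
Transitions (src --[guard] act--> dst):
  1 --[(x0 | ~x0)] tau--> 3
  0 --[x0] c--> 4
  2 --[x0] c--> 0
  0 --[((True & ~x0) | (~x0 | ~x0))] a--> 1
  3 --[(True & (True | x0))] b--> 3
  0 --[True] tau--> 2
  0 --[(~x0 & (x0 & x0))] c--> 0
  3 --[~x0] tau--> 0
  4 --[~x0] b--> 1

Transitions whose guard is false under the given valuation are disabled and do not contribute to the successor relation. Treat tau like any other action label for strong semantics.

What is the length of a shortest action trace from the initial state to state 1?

Answer: UNREACHABLE

Trace:
Layered search for 1:
  L0 = {0}
  L1 = {2,4}
1 never appears.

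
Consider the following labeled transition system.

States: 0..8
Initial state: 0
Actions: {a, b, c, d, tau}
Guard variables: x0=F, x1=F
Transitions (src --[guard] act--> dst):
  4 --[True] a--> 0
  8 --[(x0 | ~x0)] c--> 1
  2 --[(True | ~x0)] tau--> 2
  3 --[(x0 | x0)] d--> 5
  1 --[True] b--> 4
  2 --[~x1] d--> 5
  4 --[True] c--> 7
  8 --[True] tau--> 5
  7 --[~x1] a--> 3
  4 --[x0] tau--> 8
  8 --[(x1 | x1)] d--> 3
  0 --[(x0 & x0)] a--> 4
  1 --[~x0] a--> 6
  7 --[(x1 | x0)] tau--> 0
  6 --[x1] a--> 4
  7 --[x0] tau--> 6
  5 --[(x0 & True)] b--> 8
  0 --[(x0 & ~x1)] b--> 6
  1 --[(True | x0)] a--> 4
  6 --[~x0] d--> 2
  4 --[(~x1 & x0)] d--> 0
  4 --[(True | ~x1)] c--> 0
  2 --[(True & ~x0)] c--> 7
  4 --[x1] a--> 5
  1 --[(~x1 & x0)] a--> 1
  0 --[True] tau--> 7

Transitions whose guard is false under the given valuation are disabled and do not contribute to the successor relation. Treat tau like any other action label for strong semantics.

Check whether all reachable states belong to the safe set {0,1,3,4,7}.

Inv-set: {0,1,3,4,7}
Reach set: {0,3,7}
  0: ✓
  3: ✓
  7: ✓

Answer: INVARIANT HOLDS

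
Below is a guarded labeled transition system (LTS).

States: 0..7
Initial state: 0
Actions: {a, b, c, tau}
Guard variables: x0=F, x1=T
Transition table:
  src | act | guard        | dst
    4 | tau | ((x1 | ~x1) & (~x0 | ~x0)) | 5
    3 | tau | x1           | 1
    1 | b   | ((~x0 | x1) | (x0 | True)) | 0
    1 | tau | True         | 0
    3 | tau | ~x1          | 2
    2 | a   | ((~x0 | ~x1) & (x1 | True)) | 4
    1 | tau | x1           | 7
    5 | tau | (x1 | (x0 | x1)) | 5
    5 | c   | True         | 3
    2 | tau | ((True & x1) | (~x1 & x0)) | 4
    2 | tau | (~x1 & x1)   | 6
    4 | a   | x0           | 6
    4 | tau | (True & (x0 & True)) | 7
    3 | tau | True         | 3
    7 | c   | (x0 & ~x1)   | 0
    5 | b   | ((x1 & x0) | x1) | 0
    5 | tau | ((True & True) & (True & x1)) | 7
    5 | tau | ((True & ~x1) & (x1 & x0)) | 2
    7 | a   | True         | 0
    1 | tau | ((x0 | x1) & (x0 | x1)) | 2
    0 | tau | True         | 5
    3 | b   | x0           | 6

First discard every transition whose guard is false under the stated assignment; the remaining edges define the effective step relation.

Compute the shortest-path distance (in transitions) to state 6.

Layered search for 6:
  Layer 0: {0}
  Layer 1: {5}
  Layer 2: {3,7}
  Layer 3: {1}
  Layer 4: {2}
  Layer 5: {4}
6 never appears.

Answer: UNREACHABLE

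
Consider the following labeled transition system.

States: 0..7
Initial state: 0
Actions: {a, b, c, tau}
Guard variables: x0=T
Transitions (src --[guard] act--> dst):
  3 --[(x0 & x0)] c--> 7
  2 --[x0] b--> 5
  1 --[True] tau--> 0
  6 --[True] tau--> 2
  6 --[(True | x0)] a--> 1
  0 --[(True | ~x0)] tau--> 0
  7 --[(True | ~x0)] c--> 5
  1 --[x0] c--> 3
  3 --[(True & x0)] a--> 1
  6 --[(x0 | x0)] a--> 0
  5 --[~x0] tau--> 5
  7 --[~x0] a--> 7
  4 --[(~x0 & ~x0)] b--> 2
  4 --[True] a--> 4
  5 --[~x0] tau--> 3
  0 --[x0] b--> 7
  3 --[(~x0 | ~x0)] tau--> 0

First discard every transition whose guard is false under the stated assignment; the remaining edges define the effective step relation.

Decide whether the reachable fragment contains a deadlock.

Reachable = {0,5,7}
  0: b→7  tau→0  [2 out]
  5: ∅  [STUCK]
  7: c→5  [1 out]
witness 5: b·c

Answer: DEADLOCK at state 5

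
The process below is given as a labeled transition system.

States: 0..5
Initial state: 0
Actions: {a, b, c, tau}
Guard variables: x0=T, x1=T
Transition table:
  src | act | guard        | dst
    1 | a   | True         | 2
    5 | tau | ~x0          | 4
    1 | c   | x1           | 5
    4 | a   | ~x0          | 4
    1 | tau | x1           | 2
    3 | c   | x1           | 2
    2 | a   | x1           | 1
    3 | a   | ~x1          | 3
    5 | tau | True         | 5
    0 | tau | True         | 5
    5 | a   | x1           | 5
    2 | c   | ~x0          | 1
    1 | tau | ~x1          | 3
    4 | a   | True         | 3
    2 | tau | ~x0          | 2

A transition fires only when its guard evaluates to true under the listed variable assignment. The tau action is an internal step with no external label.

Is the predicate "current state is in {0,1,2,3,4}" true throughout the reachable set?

Inv-set: {0,1,2,3,4}
Reachable = {0,5}
  0: safe
  5: outside
witness against invariant: tau → 5

Answer: INVARIANT VIOLATED at state 5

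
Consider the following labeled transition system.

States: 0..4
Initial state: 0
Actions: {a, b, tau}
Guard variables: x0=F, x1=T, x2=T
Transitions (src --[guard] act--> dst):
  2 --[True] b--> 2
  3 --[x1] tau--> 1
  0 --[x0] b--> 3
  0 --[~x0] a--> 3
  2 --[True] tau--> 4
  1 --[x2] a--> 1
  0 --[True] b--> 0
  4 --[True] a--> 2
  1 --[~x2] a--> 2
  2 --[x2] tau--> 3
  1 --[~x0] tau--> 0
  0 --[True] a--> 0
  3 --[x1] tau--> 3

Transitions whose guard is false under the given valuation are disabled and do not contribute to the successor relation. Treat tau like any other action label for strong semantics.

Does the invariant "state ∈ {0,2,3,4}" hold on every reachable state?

Answer: INVARIANT VIOLATED at state 1

Analysis:
Safe = {0,2,3,4}
R = {0,1,3}
  0: ✓
  1: ✗ unsafe
  3: ✓
counterexample path to 1: a·tau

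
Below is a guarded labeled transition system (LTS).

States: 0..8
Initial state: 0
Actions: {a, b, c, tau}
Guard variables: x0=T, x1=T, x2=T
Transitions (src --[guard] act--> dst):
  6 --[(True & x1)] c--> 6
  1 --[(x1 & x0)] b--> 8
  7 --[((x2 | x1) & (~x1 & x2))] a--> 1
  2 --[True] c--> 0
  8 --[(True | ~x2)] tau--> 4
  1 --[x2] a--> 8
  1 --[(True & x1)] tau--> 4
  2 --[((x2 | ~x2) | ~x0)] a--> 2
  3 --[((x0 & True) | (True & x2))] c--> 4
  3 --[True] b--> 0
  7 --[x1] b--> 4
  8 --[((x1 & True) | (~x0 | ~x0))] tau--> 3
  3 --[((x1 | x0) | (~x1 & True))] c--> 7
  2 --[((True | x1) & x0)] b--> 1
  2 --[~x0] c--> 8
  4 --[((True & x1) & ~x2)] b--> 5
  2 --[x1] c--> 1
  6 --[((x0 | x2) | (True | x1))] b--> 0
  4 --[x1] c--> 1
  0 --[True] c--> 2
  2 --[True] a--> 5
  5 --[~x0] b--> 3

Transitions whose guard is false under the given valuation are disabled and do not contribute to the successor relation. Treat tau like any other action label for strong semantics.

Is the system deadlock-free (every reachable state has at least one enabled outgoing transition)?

R = {0,1,2,3,4,5,7,8}
  0: c→2  [1 out]
  1: a→8  b→8  tau→4  [3 out]
  2: a→2  a→5  b→1  c→0  c→1  [5 out]
  3: b→0  c→4  c→7  [3 out]
  4: c→1  [1 out]
  5: ∅  [STUCK]
  7: b→4  [1 out]
  8: tau→3  tau→4  [2 out]
trace reaching 5: c·a

Answer: DEADLOCK at state 5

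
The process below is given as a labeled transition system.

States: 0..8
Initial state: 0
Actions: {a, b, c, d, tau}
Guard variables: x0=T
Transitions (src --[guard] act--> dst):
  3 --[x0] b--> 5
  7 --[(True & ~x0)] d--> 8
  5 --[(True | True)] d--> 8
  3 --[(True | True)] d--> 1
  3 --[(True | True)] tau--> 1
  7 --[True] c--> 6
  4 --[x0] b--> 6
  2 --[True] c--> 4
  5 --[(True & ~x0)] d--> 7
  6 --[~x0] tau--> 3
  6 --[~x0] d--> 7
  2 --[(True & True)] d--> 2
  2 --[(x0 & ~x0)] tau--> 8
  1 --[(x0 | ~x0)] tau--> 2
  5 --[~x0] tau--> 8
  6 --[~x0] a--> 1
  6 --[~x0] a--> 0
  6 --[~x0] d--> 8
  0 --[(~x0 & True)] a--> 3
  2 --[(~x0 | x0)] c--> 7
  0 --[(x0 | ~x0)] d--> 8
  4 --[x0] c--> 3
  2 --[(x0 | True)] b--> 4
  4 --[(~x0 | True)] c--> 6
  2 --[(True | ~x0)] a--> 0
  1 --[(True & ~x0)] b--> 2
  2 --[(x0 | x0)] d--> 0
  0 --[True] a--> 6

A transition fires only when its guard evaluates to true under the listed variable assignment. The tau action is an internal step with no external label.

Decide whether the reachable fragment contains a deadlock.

Answer: DEADLOCK at state 6

Analysis:
Reach set: {0,6,8}
  0: a→6  d→8  [deg 2]
  6: ∅  [STUCK]
  8: ∅  [STUCK]
Path to 6: a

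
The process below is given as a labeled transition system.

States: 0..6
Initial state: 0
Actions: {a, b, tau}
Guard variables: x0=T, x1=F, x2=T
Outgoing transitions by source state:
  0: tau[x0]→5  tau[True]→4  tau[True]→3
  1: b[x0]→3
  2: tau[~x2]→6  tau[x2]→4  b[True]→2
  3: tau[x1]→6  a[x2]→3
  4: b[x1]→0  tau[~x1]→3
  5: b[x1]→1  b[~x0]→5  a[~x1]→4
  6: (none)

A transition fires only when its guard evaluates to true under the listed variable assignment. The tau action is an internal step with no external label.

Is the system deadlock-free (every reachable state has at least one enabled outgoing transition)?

Reachable = {0,3,4,5}
  0: tau→3  tau→4  tau→5  [deg 3]
  3: a→3  [deg 1]
  4: tau→3  [deg 1]
  5: a→4  [deg 1]

Answer: DEADLOCK-FREE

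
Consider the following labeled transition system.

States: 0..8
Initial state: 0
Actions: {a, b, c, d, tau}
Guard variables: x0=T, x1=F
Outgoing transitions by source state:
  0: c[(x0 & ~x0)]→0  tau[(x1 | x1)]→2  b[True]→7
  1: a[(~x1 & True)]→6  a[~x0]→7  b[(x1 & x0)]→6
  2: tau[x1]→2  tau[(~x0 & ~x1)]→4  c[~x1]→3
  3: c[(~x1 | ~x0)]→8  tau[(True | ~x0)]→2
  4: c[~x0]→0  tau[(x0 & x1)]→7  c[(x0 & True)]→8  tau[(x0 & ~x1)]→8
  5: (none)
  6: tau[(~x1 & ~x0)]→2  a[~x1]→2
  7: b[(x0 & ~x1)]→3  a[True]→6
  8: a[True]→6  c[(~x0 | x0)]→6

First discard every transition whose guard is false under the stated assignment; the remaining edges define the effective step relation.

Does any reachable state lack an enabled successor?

Reach set: {0,2,3,6,7,8}
  0: b→7  [1 out]
  2: c→3  [1 out]
  3: c→8  tau→2  [2 out]
  6: a→2  [1 out]
  7: a→6  b→3  [2 out]
  8: a→6  c→6  [2 out]

Answer: DEADLOCK-FREE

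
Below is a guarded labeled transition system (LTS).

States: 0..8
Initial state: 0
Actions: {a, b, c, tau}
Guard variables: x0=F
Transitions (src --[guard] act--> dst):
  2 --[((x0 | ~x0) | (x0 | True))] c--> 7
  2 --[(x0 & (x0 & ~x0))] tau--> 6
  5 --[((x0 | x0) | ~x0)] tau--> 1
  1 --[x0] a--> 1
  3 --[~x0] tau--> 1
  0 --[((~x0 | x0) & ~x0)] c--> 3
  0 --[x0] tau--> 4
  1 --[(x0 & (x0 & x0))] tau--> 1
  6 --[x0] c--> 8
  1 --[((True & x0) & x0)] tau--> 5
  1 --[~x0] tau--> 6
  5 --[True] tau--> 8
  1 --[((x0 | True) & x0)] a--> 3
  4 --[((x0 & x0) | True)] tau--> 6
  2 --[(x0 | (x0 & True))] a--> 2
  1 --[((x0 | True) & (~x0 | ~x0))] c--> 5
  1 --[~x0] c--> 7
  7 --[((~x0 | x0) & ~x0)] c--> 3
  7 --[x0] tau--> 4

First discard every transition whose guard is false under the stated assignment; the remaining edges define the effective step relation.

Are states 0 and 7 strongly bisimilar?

Answer: BISIMILAR

Trace:
Compute ~ classes (split until stable):
  π0 = {{0,1,2,3,4,5,6,7,8}}
  π1 = {{0,2,7},{1},{3,4,5},{6,8}}
  π2 = {{0,7},{1},{2},{3},{4},{5},{6,8}}
Fixed point at round 3; 7 class(es).
[0]={0,7}  [7]={0,7}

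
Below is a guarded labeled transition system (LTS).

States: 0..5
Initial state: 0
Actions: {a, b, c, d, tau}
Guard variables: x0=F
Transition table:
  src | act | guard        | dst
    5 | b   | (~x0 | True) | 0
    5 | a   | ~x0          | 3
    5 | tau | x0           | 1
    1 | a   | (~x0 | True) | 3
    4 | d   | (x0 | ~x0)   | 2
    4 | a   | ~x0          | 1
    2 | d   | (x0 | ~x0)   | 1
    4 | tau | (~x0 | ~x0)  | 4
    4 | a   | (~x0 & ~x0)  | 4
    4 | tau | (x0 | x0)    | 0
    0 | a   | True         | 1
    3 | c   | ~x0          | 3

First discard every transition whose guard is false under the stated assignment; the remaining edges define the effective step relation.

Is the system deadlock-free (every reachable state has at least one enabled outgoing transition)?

Answer: DEADLOCK-FREE

Trace:
R = {0,1,3}
  0: a→1  [1 out]
  1: a→3  [1 out]
  3: c→3  [1 out]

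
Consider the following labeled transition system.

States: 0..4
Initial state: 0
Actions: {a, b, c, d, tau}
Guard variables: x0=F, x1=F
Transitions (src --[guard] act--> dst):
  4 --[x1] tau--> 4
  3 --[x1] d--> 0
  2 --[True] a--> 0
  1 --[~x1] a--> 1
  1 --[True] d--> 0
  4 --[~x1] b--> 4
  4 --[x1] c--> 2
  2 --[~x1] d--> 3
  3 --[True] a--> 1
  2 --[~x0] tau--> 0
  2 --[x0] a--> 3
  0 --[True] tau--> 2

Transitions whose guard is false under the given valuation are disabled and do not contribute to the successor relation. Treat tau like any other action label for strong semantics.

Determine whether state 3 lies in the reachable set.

Answer: REACHABLE

Working:
After dropping false guards: 8 live edges.
Layer 0: {0}
Layer 1: {2}  cumulative {0,2}
Layer 2: {3}  cumulative {0,2,3}
Layer 3: {1}  cumulative {0,1,2,3}
Reachable = {0,1,2,3}
Path to 3: tau·d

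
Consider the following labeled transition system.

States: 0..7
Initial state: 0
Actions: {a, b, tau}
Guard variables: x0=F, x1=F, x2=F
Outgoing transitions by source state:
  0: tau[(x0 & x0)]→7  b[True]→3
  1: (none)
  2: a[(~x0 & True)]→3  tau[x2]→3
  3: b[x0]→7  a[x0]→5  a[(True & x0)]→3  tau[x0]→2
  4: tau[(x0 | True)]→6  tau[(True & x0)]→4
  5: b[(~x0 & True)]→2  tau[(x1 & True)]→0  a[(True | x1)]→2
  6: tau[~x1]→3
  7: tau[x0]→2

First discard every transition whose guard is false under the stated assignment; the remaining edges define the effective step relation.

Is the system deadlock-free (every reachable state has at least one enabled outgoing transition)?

Answer: DEADLOCK at state 3

Working:
R = {0,3}
  0: b→3  [deg 1]
  3: ∅  [no exit]
trace reaching 3: b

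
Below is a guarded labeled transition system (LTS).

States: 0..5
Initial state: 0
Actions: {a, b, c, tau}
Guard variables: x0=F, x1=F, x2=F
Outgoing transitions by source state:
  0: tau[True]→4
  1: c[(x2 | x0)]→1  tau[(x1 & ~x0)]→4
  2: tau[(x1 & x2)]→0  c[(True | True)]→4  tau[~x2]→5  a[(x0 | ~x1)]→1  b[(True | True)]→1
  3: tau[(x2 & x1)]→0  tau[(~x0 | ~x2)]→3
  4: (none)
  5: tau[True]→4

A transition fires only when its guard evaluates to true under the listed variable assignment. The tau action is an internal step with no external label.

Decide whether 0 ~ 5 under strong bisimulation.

Answer: BISIMILAR

Trace:
Bisimulation quotient by refinement:
  round 0: {{0,1,2,3,4,5}}
  round 1: {{0,3,5},{1,4},{2}}
  round 2: {{0,5},{1,4},{2},{3}}
4 equivalence class(es) (converged in 3)
0∈{0,5}, 5∈{0,5}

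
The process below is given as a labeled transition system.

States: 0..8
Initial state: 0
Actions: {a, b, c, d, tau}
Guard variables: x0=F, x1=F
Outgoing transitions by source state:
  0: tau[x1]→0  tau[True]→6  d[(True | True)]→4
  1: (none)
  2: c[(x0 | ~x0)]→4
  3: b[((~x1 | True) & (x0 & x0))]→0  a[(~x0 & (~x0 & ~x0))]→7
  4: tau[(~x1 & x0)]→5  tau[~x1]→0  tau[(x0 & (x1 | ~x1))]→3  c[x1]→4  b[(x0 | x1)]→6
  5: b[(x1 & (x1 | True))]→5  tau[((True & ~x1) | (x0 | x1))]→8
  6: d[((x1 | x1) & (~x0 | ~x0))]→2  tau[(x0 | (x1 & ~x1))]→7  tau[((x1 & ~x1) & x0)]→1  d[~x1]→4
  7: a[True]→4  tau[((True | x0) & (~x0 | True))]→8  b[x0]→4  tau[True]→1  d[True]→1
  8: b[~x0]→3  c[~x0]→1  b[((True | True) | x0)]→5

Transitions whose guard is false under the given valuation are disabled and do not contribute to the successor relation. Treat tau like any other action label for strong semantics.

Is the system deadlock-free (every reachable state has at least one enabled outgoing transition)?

Answer: DEADLOCK-FREE

Working:
R = {0,4,6}
  0: d→4  tau→6  [2 out]
  4: tau→0  [1 out]
  6: d→4  [1 out]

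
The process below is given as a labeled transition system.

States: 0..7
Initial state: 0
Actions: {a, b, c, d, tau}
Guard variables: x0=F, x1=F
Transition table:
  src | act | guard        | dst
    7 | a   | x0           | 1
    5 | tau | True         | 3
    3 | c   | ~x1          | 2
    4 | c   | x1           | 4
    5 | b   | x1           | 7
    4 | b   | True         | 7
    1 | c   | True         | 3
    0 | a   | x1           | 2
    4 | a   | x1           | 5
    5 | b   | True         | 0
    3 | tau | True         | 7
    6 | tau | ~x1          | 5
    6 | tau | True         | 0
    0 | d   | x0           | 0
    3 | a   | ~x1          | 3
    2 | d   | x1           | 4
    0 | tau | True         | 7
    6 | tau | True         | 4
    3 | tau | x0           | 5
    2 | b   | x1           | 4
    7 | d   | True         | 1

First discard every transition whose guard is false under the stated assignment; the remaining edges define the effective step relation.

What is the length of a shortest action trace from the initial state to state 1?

Breadth-first toward 1:
  depth 0: {0}
  depth 1: {7}
  depth 2: {1}
first hit 1 at d=2 via tau·d

Answer: 2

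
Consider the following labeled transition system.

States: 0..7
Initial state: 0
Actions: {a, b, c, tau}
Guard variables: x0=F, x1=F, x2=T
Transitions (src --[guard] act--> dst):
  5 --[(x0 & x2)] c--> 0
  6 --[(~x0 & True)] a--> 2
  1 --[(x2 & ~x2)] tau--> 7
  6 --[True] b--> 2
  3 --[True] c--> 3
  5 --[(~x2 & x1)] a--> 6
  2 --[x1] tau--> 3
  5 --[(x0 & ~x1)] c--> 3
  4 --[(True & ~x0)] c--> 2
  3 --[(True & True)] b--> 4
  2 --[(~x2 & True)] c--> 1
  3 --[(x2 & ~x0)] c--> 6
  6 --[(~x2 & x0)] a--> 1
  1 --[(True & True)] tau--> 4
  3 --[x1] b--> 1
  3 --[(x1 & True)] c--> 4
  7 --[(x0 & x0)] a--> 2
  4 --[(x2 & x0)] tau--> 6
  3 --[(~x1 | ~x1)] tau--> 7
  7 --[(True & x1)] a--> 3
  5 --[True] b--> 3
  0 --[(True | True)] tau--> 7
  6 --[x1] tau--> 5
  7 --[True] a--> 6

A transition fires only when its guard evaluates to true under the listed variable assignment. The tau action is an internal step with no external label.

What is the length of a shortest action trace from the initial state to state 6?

Layered search for 6:
  L0 = {0}
  L1 = {7}
  L2 = {6}
depth(6)=2, e.g. tau·a

Answer: 2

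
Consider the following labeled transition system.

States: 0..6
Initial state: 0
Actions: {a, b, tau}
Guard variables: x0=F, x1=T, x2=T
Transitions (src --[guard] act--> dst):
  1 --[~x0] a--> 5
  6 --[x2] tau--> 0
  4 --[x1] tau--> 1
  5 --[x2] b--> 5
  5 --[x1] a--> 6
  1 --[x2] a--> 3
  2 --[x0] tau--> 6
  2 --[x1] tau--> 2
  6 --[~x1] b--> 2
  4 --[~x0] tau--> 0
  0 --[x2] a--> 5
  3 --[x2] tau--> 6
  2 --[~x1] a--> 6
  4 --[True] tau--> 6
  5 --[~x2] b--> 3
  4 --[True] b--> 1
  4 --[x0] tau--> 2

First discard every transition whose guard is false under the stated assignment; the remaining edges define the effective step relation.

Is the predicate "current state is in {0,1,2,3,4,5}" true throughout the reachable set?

Answer: INVARIANT VIOLATED at state 6

Analysis:
Allowed set {0,1,2,3,4,5}
R = {0,5,6}
  0: ok
  5: ok
  6: ✗ unsafe
counterexample path to 6: a·a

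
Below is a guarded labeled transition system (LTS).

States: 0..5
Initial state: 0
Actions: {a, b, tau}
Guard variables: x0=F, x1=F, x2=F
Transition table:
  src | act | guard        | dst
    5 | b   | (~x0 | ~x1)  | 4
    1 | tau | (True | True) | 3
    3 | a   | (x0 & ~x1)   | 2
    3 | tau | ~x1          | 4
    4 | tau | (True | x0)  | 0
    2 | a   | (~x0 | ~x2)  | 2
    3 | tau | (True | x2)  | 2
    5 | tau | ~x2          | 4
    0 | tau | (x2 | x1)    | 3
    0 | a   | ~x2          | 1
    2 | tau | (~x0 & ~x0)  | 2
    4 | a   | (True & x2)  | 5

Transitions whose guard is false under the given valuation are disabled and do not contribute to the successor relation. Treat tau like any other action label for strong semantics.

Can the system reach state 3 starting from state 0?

Answer: REACHABLE

Trace:
Guard filter leaves 9 enabled edge(s).
L0 = {0}
L1 = {1}  total {0,1}
L2 = {3}  total {0,1,3}
L3 = {2,4}  total {0,1,2,3,4}
R = {0,1,2,3,4}
witness 3: a·tau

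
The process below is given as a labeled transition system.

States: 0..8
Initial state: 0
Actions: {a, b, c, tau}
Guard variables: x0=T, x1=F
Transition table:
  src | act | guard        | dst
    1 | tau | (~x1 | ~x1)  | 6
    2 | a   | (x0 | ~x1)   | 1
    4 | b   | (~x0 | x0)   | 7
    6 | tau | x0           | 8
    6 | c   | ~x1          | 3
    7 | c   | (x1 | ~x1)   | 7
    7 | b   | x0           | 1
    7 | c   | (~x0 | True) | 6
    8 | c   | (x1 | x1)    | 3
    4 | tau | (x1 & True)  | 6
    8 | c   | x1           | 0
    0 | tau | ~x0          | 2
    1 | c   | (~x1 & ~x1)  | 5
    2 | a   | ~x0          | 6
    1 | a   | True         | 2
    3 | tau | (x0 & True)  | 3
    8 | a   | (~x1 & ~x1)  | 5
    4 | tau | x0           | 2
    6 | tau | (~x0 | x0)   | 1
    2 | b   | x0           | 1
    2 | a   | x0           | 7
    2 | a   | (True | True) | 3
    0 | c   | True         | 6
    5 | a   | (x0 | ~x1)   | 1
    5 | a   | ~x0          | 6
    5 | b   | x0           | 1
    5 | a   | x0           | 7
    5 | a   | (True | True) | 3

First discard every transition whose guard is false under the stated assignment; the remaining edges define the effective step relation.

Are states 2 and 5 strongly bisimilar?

Answer: BISIMILAR

Working:
Compute ~ classes (split until stable):
  round 0: {{0,1,2,3,4,5,6,7,8}}
  round 1: {{0},{1},{2,5},{3},{4},{6},{7},{8}}
8 equivalence class(es) (converged in 2)
[2]={2,5}  [5]={2,5}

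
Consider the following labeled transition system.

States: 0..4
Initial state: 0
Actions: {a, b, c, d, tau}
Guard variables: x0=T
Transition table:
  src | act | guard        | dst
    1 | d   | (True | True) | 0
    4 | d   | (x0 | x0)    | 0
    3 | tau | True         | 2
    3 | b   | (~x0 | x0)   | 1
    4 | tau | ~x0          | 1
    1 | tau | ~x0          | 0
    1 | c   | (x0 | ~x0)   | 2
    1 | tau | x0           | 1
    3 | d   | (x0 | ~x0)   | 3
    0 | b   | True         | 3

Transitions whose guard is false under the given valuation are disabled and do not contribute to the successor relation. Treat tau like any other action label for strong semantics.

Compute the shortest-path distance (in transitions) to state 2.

Answer: 2

Trace:
Layered search for 2:
  L0 = {0}
  L1 = {3}
  L2 = {1,2}
first hit 2 at d=2 via b·tau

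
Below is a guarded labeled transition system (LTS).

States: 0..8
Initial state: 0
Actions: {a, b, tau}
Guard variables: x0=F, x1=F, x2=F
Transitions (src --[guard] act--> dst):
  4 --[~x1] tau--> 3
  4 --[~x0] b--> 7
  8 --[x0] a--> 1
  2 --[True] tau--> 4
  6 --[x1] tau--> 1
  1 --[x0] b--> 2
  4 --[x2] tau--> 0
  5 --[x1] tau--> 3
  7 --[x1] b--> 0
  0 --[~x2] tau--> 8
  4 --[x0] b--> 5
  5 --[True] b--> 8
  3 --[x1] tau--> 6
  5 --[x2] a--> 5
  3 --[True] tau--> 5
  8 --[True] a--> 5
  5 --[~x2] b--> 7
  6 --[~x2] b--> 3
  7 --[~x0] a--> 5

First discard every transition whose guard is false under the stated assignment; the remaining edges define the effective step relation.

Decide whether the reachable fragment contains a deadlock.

Reach set: {0,5,7,8}
  0: tau→8  [deg 1]
  5: b→7  b→8  [deg 2]
  7: a→5  [deg 1]
  8: a→5  [deg 1]

Answer: DEADLOCK-FREE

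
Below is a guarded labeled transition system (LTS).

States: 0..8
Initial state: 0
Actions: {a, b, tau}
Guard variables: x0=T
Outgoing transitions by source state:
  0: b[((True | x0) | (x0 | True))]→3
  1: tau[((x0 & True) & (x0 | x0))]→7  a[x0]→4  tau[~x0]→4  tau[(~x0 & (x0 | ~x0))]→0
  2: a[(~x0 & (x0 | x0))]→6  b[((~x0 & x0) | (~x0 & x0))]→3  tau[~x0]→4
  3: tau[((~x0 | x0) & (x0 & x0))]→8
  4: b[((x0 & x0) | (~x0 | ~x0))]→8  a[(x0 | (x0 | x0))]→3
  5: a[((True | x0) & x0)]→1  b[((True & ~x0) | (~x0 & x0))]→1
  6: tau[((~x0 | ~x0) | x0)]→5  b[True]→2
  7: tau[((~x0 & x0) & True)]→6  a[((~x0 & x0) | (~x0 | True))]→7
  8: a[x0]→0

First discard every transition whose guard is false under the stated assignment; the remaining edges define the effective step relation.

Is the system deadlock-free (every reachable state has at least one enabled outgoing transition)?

Answer: DEADLOCK-FREE

Trace:
R = {0,3,8}
  0: b→3  [1 exit(s)]
  3: tau→8  [1 exit(s)]
  8: a→0  [1 exit(s)]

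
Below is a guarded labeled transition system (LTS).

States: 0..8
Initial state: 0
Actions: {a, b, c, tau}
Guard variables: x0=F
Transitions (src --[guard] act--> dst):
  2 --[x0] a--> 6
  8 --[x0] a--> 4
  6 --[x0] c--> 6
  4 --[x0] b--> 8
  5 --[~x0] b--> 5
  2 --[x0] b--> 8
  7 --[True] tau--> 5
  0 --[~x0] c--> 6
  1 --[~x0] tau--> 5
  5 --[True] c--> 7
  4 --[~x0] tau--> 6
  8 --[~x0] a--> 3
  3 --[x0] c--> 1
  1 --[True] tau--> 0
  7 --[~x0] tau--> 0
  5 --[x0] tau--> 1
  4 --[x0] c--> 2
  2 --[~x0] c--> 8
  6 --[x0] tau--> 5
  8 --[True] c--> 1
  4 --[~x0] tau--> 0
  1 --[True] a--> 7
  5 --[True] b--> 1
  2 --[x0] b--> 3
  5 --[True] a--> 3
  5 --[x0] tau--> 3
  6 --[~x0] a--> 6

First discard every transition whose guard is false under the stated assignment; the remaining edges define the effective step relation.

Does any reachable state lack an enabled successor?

Reachable = {0,6}
  0: c→6  [1 exit(s)]
  6: a→6  [1 exit(s)]

Answer: DEADLOCK-FREE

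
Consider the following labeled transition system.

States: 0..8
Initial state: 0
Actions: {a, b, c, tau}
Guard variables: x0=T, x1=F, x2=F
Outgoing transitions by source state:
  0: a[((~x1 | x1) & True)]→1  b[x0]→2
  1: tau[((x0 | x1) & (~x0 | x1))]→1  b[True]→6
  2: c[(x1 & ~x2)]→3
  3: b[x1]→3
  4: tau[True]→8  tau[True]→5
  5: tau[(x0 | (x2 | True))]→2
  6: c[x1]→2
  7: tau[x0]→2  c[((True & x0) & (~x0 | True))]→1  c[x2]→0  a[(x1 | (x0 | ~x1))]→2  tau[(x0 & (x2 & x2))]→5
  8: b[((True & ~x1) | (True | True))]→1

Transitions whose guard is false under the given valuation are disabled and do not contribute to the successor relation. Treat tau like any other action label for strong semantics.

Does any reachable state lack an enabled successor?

Reachable = {0,1,2,6}
  0: a→1  b→2  [2 exit(s)]
  1: b→6  [1 exit(s)]
  2: ∅  [STUCK]
  6: ∅  [STUCK]
Path to 2: b

Answer: DEADLOCK at state 2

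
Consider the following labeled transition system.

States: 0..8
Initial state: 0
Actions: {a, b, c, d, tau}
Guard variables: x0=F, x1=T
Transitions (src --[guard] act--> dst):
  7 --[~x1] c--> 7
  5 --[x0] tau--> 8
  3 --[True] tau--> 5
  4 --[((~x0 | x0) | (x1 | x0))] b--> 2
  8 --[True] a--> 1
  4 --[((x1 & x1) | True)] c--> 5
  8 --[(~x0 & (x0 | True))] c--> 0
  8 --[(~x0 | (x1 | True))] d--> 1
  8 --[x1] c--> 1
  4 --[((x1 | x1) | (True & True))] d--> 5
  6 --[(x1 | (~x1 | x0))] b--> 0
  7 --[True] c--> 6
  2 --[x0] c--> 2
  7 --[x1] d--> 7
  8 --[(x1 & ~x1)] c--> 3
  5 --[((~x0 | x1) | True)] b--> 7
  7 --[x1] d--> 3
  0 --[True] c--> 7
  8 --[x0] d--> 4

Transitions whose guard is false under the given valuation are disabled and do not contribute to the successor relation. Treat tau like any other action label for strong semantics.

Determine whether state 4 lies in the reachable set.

Guard filter leaves 14 enabled edge(s).
L0 = {0}
L1 = {7}  total {0,7}
L2 = {3,6}  total {0,3,6,7}
L3 = {5}  total {0,3,5,6,7}
R = {0,3,5,6,7}

Answer: UNREACHABLE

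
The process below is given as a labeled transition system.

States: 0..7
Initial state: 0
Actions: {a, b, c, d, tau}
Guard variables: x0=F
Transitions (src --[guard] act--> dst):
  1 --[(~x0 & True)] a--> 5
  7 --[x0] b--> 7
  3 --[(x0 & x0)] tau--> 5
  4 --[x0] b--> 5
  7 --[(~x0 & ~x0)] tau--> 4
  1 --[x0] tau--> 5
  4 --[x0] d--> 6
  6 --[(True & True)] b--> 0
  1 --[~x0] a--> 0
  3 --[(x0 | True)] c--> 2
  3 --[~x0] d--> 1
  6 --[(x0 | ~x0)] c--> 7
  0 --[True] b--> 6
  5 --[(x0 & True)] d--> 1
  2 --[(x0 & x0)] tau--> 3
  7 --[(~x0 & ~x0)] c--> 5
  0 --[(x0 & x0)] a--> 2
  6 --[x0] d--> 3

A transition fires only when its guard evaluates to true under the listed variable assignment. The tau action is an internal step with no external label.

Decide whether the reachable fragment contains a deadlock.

Answer: DEADLOCK at state 4

Analysis:
Reachable = {0,4,5,6,7}
  0: b→6  [deg 1]
  4: ∅  [STUCK]
  5: ∅  [STUCK]
  6: b→0  c→7  [deg 2]
  7: c→5  tau→4  [deg 2]
Path to 4: b·c·tau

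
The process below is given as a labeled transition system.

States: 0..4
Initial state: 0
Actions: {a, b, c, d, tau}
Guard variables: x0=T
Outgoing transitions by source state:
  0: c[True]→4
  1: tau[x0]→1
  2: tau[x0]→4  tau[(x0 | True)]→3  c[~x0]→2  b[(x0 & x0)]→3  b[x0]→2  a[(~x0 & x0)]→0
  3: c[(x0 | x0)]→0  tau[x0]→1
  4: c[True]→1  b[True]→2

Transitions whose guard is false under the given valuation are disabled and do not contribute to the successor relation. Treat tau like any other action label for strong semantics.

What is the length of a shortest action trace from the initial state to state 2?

Breadth-first toward 2:
  L0 = {0}
  L1 = {4}
  L2 = {1,2}
first hit 2 at d=2 via c·b

Answer: 2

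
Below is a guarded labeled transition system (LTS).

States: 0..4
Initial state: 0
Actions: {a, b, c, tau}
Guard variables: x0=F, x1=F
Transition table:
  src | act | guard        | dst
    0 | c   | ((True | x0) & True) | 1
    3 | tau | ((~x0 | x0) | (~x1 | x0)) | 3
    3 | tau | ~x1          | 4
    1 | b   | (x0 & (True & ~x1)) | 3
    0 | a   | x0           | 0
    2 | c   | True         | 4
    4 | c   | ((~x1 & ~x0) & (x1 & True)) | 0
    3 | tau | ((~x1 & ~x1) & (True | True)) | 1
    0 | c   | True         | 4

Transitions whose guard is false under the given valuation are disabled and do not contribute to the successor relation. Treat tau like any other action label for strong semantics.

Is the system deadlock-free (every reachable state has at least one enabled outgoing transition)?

Answer: DEADLOCK at state 1

Analysis:
R = {0,1,4}
  0: c→1  c→4  [2 exit(s)]
  1: ∅  [STUCK]
  4: ∅  [STUCK]
witness 1: c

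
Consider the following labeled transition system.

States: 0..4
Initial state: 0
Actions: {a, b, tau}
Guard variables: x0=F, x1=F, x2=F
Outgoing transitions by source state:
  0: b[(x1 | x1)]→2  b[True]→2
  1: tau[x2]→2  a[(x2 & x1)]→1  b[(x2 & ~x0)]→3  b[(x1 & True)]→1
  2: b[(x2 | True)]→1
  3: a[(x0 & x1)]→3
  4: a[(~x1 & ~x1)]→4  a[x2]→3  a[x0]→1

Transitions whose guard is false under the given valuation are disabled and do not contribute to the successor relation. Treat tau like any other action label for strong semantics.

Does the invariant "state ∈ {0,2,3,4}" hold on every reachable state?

Answer: INVARIANT VIOLATED at state 1

Working:
Allowed set {0,2,3,4}
R = {0,1,2}
  0: ✓
  1: outside
  2: ✓
reach 1 via b·b — violates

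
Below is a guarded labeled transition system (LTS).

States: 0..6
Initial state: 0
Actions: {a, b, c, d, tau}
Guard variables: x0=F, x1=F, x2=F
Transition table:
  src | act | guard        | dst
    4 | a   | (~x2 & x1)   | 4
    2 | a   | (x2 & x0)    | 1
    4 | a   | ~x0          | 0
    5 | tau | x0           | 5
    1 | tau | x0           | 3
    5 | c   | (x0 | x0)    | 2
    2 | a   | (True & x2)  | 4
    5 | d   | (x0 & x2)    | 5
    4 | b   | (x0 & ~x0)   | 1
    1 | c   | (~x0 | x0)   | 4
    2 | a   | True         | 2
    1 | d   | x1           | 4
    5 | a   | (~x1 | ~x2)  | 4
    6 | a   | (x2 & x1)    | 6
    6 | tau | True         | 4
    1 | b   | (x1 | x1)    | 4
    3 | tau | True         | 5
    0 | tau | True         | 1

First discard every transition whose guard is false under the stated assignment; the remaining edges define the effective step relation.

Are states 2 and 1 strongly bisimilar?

Compute ~ classes (split until stable):
  π0 = {{0,1,2,3,4,5,6}}
  π1 = {{0,3,6},{1},{2,4,5}}
  π2 = {{0},{1},{2,5},{3,6},{4}}
  π3 = {{0},{1},{2},{3},{4},{5},{6}}
Fixed point at round 4; 7 class(es).
2∈{2}, 1∈{1}

Answer: NOT BISIMILAR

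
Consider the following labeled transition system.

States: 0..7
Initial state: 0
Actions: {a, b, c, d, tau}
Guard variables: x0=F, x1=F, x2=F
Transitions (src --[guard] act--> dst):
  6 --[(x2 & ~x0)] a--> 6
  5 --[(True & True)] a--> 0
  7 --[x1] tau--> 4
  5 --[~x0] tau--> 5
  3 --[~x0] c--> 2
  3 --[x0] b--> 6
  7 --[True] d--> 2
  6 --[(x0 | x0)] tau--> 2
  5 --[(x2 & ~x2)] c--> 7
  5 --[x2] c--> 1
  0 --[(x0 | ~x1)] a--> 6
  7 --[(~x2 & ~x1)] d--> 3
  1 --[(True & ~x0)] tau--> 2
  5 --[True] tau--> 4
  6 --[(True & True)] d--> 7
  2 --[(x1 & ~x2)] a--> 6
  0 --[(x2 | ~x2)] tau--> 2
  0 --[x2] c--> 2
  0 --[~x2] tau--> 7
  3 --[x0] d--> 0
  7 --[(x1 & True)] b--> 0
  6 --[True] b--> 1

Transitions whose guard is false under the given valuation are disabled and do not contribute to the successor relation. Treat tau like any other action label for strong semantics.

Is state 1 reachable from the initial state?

After dropping false guards: 12 live edges.
Layer 0: {0}
Layer 1: {2,6,7}  total {0,2,6,7}
Layer 2: {1,3}  total {0,1,2,3,6,7}
Reachable = {0,1,2,3,6,7}
witness 1: a·b

Answer: REACHABLE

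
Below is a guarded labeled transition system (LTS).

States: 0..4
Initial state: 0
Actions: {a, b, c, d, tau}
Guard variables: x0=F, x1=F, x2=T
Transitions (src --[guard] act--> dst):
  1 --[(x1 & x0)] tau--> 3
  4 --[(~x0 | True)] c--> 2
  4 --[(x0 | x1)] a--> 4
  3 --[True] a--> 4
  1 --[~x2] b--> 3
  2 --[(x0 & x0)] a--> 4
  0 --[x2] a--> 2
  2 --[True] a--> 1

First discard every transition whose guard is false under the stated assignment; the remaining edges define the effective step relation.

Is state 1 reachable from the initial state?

Answer: REACHABLE

Working:
After dropping false guards: 4 live edges.
Layer 0: {0}
Layer 1: {2}  now seen {0,2}
Layer 2: {1}  now seen {0,1,2}
Reachable = {0,1,2}
witness 1: a·a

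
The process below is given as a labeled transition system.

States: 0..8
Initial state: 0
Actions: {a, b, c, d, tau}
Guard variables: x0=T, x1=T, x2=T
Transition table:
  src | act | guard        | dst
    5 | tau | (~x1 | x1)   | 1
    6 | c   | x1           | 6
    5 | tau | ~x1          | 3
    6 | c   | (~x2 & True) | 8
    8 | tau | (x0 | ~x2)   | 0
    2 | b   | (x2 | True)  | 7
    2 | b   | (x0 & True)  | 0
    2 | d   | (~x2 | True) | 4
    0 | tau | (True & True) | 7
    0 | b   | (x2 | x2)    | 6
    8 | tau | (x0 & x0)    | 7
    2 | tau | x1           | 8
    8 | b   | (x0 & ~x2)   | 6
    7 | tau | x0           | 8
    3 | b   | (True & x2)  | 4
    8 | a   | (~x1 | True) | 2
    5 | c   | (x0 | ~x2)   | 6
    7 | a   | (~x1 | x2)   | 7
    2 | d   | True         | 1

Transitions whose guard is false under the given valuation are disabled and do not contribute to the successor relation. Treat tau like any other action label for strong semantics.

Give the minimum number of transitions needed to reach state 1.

BFS to 1:
  depth 0: {0}
  depth 1: {6,7}
  depth 2: {8}
  depth 3: {2}
  depth 4: {1,4}
1 enters at depth 4; path tau·tau·a·d

Answer: 4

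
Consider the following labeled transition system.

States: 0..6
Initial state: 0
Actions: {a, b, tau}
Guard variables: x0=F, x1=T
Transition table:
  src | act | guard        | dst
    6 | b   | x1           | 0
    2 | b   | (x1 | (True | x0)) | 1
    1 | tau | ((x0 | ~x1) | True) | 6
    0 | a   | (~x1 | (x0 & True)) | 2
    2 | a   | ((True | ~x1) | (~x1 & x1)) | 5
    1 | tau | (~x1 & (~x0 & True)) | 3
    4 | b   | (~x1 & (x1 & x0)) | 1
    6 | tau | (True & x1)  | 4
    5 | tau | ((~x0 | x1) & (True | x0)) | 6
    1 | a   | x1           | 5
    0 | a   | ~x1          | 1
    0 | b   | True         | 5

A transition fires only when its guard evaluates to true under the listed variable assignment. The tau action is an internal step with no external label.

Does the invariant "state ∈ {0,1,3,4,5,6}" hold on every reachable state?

Answer: INVARIANT HOLDS

Analysis:
Allowed set {0,1,3,4,5,6}
R = {0,4,5,6}
  0: safe
  4: safe
  5: safe
  6: safe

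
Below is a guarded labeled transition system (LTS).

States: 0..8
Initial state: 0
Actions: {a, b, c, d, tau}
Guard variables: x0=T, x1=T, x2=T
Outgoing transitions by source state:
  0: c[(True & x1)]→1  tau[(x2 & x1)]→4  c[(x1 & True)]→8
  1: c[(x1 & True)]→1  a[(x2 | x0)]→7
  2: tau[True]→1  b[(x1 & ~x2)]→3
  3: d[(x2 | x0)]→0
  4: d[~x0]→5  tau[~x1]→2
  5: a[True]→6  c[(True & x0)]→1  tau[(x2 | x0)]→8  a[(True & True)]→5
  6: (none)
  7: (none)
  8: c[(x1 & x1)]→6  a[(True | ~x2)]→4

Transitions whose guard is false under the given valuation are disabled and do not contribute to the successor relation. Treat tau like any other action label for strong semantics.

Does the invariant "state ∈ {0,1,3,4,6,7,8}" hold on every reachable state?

Inv-set: {0,1,3,4,6,7,8}
R = {0,1,4,6,7,8}
  0: ok
  1: ok
  4: ok
  6: ok
  7: ok
  8: ok

Answer: INVARIANT HOLDS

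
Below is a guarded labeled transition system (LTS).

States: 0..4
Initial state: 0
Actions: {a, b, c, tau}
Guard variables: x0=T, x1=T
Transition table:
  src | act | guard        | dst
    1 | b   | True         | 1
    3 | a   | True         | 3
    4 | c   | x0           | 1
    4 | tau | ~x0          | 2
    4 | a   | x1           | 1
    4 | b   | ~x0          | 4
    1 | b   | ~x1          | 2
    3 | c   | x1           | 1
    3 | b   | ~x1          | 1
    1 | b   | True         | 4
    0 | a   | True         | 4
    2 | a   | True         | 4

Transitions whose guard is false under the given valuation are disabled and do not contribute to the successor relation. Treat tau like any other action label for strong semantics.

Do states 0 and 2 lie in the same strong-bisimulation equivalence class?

Refine partition for ~:
  π0 = {{0,1,2,3,4}}
  π1 = {{0,2},{1},{3,4}}
  π2 = {{0,2},{1},{3},{4}}
stable after 3 split(s): 4 block(s)
[0]={0,2}  [2]={0,2}

Answer: BISIMILAR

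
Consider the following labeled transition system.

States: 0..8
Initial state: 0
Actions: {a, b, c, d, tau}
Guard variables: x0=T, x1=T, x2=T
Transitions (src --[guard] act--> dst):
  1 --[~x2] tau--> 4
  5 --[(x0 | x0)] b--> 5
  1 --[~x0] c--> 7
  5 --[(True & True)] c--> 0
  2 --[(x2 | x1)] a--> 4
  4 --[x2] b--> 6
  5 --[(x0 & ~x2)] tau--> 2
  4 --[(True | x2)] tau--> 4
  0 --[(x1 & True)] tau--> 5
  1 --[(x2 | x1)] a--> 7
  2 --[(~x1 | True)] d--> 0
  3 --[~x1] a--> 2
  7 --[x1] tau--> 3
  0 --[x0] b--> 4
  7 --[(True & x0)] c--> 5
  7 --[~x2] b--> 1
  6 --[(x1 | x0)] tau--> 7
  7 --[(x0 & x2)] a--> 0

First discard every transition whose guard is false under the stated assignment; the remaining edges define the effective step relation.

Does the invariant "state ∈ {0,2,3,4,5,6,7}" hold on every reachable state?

Allowed set {0,2,3,4,5,6,7}
R = {0,3,4,5,6,7}
  0: ok
  3: ok
  4: ok
  5: ok
  6: ok
  7: ok

Answer: INVARIANT HOLDS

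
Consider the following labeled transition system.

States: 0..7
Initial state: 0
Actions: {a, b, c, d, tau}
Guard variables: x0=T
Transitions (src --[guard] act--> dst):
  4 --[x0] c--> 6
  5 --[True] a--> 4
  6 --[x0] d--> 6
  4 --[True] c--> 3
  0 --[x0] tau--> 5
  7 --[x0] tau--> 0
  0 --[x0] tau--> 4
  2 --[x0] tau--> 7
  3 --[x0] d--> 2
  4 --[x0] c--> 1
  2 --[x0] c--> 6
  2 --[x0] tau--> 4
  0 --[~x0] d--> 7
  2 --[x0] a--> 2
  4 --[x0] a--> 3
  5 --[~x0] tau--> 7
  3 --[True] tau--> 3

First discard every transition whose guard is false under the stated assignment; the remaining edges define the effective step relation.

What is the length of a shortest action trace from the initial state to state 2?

BFS to 2:
  depth 0: {0}
  depth 1: {4,5}
  depth 2: {1,3,6}
  depth 3: {2}
first hit 2 at d=3 via tau·a·d

Answer: 3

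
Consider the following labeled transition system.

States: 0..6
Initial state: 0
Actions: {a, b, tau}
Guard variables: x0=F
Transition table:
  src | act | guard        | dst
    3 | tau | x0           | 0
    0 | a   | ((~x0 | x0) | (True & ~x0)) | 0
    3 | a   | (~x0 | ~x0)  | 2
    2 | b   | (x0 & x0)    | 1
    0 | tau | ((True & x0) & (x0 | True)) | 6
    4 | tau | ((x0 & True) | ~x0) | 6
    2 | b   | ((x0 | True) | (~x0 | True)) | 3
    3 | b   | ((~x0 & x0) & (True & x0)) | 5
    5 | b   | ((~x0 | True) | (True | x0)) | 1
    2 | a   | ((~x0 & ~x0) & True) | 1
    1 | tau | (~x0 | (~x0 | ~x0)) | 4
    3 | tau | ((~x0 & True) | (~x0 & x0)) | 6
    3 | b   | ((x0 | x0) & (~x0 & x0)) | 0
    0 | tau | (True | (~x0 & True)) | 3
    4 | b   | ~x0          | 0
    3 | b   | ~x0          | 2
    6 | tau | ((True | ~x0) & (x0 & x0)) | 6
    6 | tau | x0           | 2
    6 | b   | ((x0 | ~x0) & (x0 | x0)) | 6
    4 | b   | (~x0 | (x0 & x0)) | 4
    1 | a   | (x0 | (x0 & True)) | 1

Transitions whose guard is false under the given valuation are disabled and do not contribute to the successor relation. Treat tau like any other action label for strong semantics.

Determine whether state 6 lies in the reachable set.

Answer: REACHABLE

Trace:
After dropping false guards: 12 live edges.
depth 0: {0}
depth 1: {3}  cumulative {0,3}
depth 2: {2,6}  cumulative {0,2,3,6}
depth 3: {1}  cumulative {0,1,2,3,6}
depth 4: {4}  cumulative {0,1,2,3,4,6}
Reach set: {0,1,2,3,4,6}
witness 6: tau·tau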